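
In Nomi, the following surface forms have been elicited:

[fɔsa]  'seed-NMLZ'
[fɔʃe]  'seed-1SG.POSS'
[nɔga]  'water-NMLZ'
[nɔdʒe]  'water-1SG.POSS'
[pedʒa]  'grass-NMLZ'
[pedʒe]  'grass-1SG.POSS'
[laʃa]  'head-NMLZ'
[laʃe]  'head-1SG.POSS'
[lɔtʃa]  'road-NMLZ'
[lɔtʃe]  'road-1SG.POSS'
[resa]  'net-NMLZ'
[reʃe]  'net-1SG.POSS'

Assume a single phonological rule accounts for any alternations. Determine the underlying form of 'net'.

'net' shows [s] ~ [ʃ] at the end of the stem ([resa] vs [reʃe]).
If /ʃ/ were underlying and a rule turned it into [s] before the NMLZ suffix, 'head' would also alternate; but it has [ʃ] in both [laʃa] and [laʃe].
The underlying segment must be /s/; /g/ and /s/ become palato-alveolar [dʒ] and [ʃ] before a front vowel, yielding [ʃ] there.

/res/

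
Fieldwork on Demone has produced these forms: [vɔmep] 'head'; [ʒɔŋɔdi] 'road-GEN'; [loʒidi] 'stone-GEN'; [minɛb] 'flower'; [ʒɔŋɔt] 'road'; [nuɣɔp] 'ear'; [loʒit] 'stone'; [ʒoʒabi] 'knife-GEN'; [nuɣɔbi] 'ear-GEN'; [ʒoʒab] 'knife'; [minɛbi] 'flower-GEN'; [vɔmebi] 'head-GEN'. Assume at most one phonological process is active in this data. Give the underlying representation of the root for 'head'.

The root 'head' surfaces as [vɔmebi] and [vɔmep], with a stem-final [b] ~ [p] alternation.
But 'flower' keeps [b] in both environments ([minɛbi], [minɛb]), so there is no rule changing /b/ to [p] in isolation.
So /p/ is underlying, and a rule of intervocalic voicing — voiceless stops become voiced between vowels — gives [b].
The underlying form of 'head' is therefore /vɔmep/.

/vɔmep/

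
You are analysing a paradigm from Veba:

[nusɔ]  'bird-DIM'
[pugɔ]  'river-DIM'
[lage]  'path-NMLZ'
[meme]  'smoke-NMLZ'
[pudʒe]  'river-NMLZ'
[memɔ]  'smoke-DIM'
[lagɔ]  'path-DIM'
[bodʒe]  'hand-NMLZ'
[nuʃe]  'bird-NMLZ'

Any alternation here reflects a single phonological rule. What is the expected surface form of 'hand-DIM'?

[bogɔ]

The stem for 'river' ends in [g] in [pugɔ] but [dʒ] in [pudʒe].
If /g/ were underlying and a rule turned it into [dʒ] before the NMLZ suffix, 'path' would also alternate; but it has [g] in both [lagɔ] and [lage].
The underlying segment must be /dʒ/; palato-alveolar /dʒ/ and /ʃ/ become [g] and [s] when no front vowel follows, yielding [g] there.
The one attested form of 'hand', [bodʒe], shows underlying /bodʒ/. Applying the same rule when no front vowel follows gives [bogɔ].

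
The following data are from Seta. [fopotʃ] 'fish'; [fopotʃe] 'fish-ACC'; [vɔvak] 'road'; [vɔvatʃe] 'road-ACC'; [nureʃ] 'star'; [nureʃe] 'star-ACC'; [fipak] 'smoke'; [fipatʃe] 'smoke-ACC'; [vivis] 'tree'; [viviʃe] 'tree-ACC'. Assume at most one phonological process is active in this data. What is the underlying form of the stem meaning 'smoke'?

/fipak/

'smoke' shows [k] ~ [tʃ] at the end of the stem ([fipak] vs [fipatʃe]).
The stem 'fish' ([fopotʃ], [fopotʃe]) shows [tʃ] unchanged in both environments, so [tʃ] cannot be basic with [k] derived in isolation.
So /k/ is underlying, and a rule of palatalization before a front vowel — /k/ and /s/ become palato-alveolar [tʃ] and [ʃ] before a front vowel — gives [tʃ].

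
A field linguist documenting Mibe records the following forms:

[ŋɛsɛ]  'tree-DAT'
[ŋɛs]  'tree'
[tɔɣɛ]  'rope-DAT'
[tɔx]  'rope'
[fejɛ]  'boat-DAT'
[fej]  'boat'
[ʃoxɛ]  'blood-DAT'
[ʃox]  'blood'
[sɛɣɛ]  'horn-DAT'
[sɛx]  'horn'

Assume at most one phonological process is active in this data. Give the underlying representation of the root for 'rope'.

In [tɔɣɛ] and [tɔx] the final segment of 'rope' alternates: [ɣ] ~ [x].
But 'blood' keeps [x] in both environments ([ʃoxɛ], [ʃox]), so there is no rule changing /x/ to [ɣ] before the DAT suffix.
Therefore /ɣ/ is basic and [x] is derived by word-final obstruent devoicing (voiced obstruents become voiceless word-finally).
Hence 'rope' is /tɔɣ/ underlyingly.

/tɔɣ/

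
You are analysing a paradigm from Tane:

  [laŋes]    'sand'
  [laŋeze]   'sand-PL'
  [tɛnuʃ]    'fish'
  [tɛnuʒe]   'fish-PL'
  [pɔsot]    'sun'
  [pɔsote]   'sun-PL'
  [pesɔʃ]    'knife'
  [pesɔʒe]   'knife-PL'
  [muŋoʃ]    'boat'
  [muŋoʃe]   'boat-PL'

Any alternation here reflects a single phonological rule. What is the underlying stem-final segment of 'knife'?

In [pesɔʃ] and [pesɔʒe] the final segment of 'knife' alternates: [ʃ] ~ [ʒ].
If /ʃ/ were underlying and a rule turned it into [ʒ] before the PL suffix, 'boat' would also alternate; but it has [ʃ] in both [muŋoʃ] and [muŋoʃe].
The alternation reflects word-final obstruent devoicing: voiced obstruents become voiceless word-finally. /ʒ/ is underlying.

/ʒ/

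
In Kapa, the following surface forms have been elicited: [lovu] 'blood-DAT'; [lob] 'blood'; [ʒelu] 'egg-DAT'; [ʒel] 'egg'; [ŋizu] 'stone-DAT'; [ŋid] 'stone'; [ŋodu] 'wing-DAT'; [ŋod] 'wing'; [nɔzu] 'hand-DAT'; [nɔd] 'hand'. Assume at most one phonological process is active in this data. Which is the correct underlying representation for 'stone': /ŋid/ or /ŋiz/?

In [ŋizu] and [ŋid] the final segment of 'stone' alternates: [z] ~ [d].
If /d/ were underlying and a rule turned it into [z] before the DAT suffix, 'wing' would also alternate; but it has [d] in both [ŋodu] and [ŋod].
So /z/ is underlying, and a rule of word-final hardening — voiced fricatives become stops word-finally — gives [d].

/ŋiz/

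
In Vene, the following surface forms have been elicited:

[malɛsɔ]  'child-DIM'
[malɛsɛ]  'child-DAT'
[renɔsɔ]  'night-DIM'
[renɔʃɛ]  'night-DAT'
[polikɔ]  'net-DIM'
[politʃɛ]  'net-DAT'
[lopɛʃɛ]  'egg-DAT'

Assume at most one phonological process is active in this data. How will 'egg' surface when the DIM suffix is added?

[lopɛsɔ]

The root 'night' surfaces as [renɔsɔ] and [renɔʃɛ], with a stem-final [s] ~ [ʃ] alternation.
But 'child' keeps [s] in both environments ([malɛsɔ], [malɛsɛ]), so there is no rule changing /s/ to [ʃ] before the DAT suffix.
The alternation reflects depalatalization: palato-alveolar /tʃ/ and /ʃ/ become [k] and [s] when no front vowel follows. /ʃ/ is underlying.
The one attested form of 'egg', [lopɛʃɛ], shows underlying /lopɛʃ/. Applying the same rule when no front vowel follows gives [lopɛsɔ].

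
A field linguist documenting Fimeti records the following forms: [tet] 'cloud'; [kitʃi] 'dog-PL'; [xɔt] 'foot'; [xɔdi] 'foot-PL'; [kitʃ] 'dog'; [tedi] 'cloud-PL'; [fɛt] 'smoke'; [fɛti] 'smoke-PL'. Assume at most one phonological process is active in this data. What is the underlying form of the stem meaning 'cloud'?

/ted/

'cloud' shows [t] ~ [d] at the end of the stem ([tet] vs [tedi]).
Compare 'smoke', with invariant [t] in [fɛt] and [fɛti]: an analysis with underlying /t/ and a rule producing [d] before the PL suffix would wrongly predict alternation here too.
So /d/ is underlying, and a rule of word-final obstruent devoicing — voiced obstruents become voiceless word-finally — gives [t].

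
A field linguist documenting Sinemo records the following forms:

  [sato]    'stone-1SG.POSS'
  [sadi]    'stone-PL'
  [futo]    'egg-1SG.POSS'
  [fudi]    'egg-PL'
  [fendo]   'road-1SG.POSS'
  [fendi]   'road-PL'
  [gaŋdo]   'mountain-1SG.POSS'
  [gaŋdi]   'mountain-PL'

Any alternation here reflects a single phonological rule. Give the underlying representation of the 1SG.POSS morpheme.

The 1SG.POSS suffix surfaces as [-do] and [-to], depending on the final segment of the stem.
The PL suffix, which begins with [d], is invariant after every stem; so [d] is not altered by any rule here.
The 1SG.POSS suffix is therefore /-to/ underlyingly, with post-nasal voicing: voiceless stops become voiced after a nasal.

/-to/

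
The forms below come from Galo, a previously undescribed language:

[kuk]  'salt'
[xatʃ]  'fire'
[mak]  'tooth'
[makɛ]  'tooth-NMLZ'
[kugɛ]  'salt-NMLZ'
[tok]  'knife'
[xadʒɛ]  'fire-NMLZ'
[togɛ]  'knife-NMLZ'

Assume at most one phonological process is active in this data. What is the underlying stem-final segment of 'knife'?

/g/

The stem for 'knife' ends in [g] in [togɛ] but [k] in [tok].
But 'tooth' keeps [k] in both environments ([makɛ], [mak]), so there is no rule changing /k/ to [g] before the NMLZ suffix.
Therefore /g/ is basic and [k] is derived by word-final obstruent devoicing (voiced obstruents become voiceless word-finally).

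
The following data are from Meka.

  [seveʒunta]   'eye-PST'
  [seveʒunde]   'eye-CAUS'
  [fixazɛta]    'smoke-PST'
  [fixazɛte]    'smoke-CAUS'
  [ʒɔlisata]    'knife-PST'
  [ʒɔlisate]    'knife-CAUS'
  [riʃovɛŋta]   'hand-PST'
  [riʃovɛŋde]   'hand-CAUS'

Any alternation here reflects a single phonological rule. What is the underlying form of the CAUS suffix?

/-de/

The CAUS suffix surfaces as [-de] and [-te], depending on the final segment of the stem.
The PST suffix, which begins with [t], is invariant after every stem; so [t] is not altered by any rule here.
The CAUS suffix is therefore /-de/ underlyingly, with post-vocalic devoicing: voiced stops become voiceless after a vowel.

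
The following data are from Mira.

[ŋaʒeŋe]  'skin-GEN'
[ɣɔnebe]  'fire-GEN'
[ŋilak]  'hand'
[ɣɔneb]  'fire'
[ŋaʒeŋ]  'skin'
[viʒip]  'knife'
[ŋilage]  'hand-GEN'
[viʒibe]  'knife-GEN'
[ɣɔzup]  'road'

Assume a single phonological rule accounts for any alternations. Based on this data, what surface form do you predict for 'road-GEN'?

[ɣɔzube]

The stem for 'knife' ends in [b] in [viʒibe] but [p] in [viʒip].
The stem 'fire' ([ɣɔnebe], [ɣɔneb]) shows [b] unchanged in both environments, so [b] cannot be basic with [p] derived in isolation.
The alternation reflects intervocalic voicing: voiceless stops become voiced between vowels. /p/ is underlying.
From [ɣɔzup] the stem 'road' is /ɣɔzup/; between vowels this yields [ɣɔzube].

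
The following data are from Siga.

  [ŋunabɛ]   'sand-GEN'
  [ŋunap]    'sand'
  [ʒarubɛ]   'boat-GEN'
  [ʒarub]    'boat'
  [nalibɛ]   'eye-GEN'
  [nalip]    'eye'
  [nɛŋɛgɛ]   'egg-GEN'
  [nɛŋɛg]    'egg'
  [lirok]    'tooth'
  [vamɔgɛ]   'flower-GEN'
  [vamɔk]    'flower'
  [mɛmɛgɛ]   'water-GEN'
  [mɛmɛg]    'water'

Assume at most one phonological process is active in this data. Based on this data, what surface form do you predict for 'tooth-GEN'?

[lirogɛ]

In [vamɔgɛ] and [vamɔk] the final segment of 'flower' alternates: [g] ~ [k].
But 'water' keeps [g] in both environments ([mɛmɛgɛ], [mɛmɛg]), so there is no rule changing /g/ to [k] in isolation.
The underlying segment must be /k/; voiceless stops become voiced between vowels, yielding [g] there.
The one attested form of 'tooth', [lirok], shows underlying /lirok/. Applying the same rule between vowels gives [lirogɛ].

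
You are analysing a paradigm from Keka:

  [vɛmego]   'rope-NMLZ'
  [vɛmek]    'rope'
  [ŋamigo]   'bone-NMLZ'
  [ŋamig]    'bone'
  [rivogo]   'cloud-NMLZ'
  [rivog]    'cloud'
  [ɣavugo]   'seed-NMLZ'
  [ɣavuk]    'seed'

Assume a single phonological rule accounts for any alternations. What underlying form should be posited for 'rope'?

/vɛmek/

In [vɛmego] and [vɛmek] the final segment of 'rope' alternates: [g] ~ [k].
But 'cloud' keeps [g] in both environments ([rivogo], [rivog]), so there is no rule changing /g/ to [k] in isolation.
Therefore /k/ is basic and [g] is derived by intervocalic voicing (voiceless stops become voiced between vowels).
Hence 'rope' is /vɛmek/ underlyingly.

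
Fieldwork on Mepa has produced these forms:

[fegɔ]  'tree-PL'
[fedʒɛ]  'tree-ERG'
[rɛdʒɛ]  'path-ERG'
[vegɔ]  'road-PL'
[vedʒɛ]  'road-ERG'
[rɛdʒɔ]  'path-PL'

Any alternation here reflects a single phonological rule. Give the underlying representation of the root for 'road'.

'road' shows [dʒ] ~ [g] at the end of the stem ([vedʒɛ] vs [vegɔ]).
But 'path' keeps [dʒ] in both environments ([rɛdʒɛ], [rɛdʒɔ]), so there is no rule changing /dʒ/ to [g] before the PL suffix.
The alternation reflects palatalization before a front vowel: /g/ becomes palato-alveolar [dʒ] before a front vowel. /g/ is underlying.

/veg/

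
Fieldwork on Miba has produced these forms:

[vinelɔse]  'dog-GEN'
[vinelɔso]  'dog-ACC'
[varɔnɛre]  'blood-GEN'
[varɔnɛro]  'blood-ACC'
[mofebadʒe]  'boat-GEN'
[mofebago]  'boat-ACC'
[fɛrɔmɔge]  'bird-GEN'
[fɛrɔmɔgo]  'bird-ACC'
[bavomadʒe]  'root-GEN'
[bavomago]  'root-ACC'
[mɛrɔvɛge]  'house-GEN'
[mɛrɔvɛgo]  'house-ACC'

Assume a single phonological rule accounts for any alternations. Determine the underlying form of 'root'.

The root 'root' surfaces as [bavomadʒe] and [bavomago], with a stem-final [dʒ] ~ [g] alternation.
If /g/ were underlying and a rule turned it into [dʒ] before the GEN suffix, 'bird' would also alternate; but it has [g] in both [fɛrɔmɔge] and [fɛrɔmɔgo].
Therefore /dʒ/ is basic and [g] is derived by depalatalization (palato-alveolar /dʒ/ becomes [g] when no front vowel follows).
Hence 'root' is /bavomadʒ/ underlyingly.

/bavomadʒ/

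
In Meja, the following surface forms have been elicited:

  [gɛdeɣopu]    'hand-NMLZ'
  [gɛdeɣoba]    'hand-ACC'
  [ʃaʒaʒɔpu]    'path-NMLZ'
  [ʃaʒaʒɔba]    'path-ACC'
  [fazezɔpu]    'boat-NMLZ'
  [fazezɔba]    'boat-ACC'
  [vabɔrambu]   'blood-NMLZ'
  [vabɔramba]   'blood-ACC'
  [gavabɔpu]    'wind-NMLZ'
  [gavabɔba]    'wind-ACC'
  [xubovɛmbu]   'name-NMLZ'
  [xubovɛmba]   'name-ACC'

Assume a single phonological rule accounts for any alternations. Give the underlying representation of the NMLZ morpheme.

/-pu/

The NMLZ suffix surfaces as [-bu] and [-pu], depending on the final segment of the stem.
By contrast the ACC suffix keeps its initial [b] throughout — that segment must be underlying.
The NMLZ suffix is therefore /-pu/ underlyingly, with post-nasal voicing: voiceless stops become voiced after a nasal.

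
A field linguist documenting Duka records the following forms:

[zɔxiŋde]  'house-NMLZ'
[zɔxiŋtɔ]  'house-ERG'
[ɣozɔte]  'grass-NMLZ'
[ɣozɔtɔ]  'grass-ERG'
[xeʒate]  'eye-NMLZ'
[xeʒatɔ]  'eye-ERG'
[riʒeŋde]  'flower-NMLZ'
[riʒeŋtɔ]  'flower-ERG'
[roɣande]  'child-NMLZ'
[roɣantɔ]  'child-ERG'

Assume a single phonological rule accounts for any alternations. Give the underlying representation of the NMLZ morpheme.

/-de/

The NMLZ morpheme has two allomorphs, [-de] and [-te].
The ERG suffix, which begins with [t], is invariant after every stem; so [t] is not altered by any rule here.
So the underlying form is /-de/, and voiced stops become voiceless after a vowel.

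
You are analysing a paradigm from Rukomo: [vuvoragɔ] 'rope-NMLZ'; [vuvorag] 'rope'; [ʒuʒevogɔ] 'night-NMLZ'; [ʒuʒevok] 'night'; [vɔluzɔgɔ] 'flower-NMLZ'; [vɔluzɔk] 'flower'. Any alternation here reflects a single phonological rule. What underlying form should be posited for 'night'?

The root 'night' surfaces as [ʒuʒevogɔ] and [ʒuʒevok], with a stem-final [g] ~ [k] alternation.
If /g/ were underlying and a rule turned it into [k] in isolation, 'rope' would also alternate; but it has [g] in both [vuvoragɔ] and [vuvorag].
The underlying segment must be /k/; voiceless stops become voiced between vowels, yielding [g] there.
Hence 'night' is /ʒuʒevok/ underlyingly.

/ʒuʒevok/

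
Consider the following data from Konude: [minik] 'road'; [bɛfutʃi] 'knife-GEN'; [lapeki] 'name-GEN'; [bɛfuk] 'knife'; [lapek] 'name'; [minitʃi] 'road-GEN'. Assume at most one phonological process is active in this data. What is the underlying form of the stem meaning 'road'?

The stem for 'road' ends in [k] in [minik] but [tʃ] in [minitʃi].
Compare 'name', with invariant [k] in [lapek] and [lapeki]: an analysis with underlying /k/ and a rule producing [tʃ] before the GEN suffix would wrongly predict alternation here too.
The underlying segment must be /tʃ/; palato-alveolar /tʃ/ becomes [k] when no front vowel follows, yielding [k] there.
So 'road' = /minitʃ/.

/minitʃ/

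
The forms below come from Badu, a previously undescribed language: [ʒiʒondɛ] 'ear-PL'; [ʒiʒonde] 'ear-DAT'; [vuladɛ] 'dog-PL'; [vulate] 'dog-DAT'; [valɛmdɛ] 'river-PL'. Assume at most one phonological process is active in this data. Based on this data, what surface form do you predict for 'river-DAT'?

The DAT morpheme has two allomorphs, [-de] and [-te].
The PL suffix, which begins with [d], is invariant after every stem; so [d] is not altered by any rule here.
The DAT suffix is therefore /-te/ underlyingly, with post-nasal voicing: voiceless stops become voiced after a nasal.
After 'river', which ends in a nasal, the suffix surfaces as [-de], giving [valɛmde].

[valɛmde]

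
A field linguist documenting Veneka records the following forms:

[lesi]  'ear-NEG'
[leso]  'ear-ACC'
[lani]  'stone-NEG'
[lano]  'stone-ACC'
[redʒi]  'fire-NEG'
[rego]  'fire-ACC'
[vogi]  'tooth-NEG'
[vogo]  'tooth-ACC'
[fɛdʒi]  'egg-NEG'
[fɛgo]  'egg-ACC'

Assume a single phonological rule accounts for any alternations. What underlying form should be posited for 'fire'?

The stem for 'fire' ends in [dʒ] in [redʒi] but [g] in [rego].
If /g/ were underlying and a rule turned it into [dʒ] before the NEG suffix, 'tooth' would also alternate; but it has [g] in both [vogi] and [vogo].
The alternation reflects depalatalization: palato-alveolar /dʒ/ becomes [g] when no front vowel follows. /dʒ/ is underlying.
The underlying form of 'fire' is therefore /redʒ/.

/redʒ/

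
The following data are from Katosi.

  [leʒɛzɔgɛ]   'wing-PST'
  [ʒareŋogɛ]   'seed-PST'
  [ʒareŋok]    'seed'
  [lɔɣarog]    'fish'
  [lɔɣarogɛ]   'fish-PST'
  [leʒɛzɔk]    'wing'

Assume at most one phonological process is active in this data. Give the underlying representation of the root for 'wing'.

/leʒɛzɔk/

The root 'wing' surfaces as [leʒɛzɔk] and [leʒɛzɔgɛ], with a stem-final [k] ~ [g] alternation.
The stem 'fish' ([lɔɣarog], [lɔɣarogɛ]) shows [g] unchanged in both environments, so [g] cannot be basic with [k] derived in isolation.
So /k/ is underlying, and a rule of intervocalic voicing — voiceless stops become voiced between vowels — gives [g].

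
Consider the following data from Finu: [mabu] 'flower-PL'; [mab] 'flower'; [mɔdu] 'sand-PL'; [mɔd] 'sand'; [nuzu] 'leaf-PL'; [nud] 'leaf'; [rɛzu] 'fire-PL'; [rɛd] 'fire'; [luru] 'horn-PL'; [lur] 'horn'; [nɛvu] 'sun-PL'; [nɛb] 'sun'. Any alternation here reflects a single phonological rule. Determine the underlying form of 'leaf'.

The root 'leaf' surfaces as [nuzu] and [nud], with a stem-final [z] ~ [d] alternation.
If /d/ were underlying and a rule turned it into [z] before the PL suffix, 'sand' would also alternate; but it has [d] in both [mɔdu] and [mɔd].
The alternation reflects word-final hardening: voiced fricatives become stops word-finally. /z/ is underlying.

/nuz/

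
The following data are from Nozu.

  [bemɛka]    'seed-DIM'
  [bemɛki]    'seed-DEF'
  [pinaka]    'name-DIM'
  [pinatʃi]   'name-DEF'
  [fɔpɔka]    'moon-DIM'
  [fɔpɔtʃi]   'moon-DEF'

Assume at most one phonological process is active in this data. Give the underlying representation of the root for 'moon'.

In [fɔpɔka] and [fɔpɔtʃi] the final segment of 'moon' alternates: [k] ~ [tʃ].
If /k/ were underlying and a rule turned it into [tʃ] before the DEF suffix, 'seed' would also alternate; but it has [k] in both [bemɛka] and [bemɛki].
Therefore /tʃ/ is basic and [k] is derived by depalatalization (palato-alveolar /tʃ/ becomes [k] when no front vowel follows).
The underlying form of 'moon' is therefore /fɔpɔtʃ/.

/fɔpɔtʃ/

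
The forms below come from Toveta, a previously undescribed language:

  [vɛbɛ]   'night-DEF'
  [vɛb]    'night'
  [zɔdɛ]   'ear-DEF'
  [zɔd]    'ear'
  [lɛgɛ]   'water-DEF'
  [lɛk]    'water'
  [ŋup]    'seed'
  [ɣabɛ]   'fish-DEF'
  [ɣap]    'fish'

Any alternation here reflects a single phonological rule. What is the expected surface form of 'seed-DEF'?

[ŋubɛ]

The stem for 'fish' ends in [b] in [ɣabɛ] but [p] in [ɣap].
If /b/ were underlying and a rule turned it into [p] in isolation, 'night' would also alternate; but it has [b] in both [vɛbɛ] and [vɛb].
Therefore /p/ is basic and [b] is derived by intervocalic voicing (voiceless stops become voiced between vowels).
The one attested form of 'seed', [ŋup], shows underlying /ŋup/. Applying the same rule between vowels gives [ŋubɛ].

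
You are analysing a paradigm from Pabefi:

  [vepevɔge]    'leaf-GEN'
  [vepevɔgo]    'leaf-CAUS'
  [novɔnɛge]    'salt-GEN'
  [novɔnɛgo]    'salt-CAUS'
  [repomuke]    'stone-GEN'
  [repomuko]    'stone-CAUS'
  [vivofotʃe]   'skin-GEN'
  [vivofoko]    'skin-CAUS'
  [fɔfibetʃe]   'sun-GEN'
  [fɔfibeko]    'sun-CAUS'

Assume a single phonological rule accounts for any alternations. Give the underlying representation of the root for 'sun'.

/fɔfibetʃ/

In [fɔfibetʃe] and [fɔfibeko] the final segment of 'sun' alternates: [tʃ] ~ [k].
But 'stone' keeps [k] in both environments ([repomuke], [repomuko]), so there is no rule changing /k/ to [tʃ] before the GEN suffix.
So /tʃ/ is underlying, and a rule of depalatalization — palato-alveolar /tʃ/ becomes [k] when no front vowel follows — gives [k].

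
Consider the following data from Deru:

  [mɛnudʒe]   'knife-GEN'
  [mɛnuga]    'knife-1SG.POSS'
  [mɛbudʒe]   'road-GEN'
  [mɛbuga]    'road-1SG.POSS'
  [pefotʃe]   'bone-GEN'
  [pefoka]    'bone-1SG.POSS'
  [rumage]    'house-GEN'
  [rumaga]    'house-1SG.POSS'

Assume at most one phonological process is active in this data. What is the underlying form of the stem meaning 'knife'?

/mɛnudʒ/

'knife' shows [dʒ] ~ [g] at the end of the stem ([mɛnudʒe] vs [mɛnuga]).
If /g/ were underlying and a rule turned it into [dʒ] before the GEN suffix, 'house' would also alternate; but it has [g] in both [rumage] and [rumaga].
Therefore /dʒ/ is basic and [g] is derived by depalatalization (palato-alveolar /tʃ/ and /dʒ/ become [k] and [g] when no front vowel follows).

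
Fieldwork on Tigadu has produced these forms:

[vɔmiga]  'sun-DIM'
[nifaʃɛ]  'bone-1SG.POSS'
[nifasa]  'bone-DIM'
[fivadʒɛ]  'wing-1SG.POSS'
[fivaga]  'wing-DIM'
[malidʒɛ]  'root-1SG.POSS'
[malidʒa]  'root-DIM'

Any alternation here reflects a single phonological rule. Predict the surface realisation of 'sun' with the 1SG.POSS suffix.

'wing' shows [dʒ] ~ [g] at the end of the stem ([fivadʒɛ] vs [fivaga]).
If /dʒ/ were underlying and a rule turned it into [g] before the DIM suffix, 'root' would also alternate; but it has [dʒ] in both [malidʒɛ] and [malidʒa].
Therefore /g/ is basic and [dʒ] is derived by palatalization before a front vowel (/g/ and /s/ become palato-alveolar [dʒ] and [ʃ] before a front vowel).
The one attested form of 'sun', [vɔmiga], shows underlying /vɔmig/. Applying the same rule before a front vowel gives [vɔmidʒɛ].

[vɔmidʒɛ]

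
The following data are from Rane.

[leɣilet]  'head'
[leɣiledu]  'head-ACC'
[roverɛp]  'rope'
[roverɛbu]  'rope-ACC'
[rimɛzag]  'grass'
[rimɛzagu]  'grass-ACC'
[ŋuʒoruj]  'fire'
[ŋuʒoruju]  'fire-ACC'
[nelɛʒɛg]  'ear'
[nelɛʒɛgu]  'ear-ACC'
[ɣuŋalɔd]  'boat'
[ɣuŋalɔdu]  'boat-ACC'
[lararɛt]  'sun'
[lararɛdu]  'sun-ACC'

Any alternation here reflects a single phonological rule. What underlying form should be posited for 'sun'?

/lararɛt/

In [lararɛt] and [lararɛdu] the final segment of 'sun' alternates: [t] ~ [d].
Compare 'boat', with invariant [d] in [ɣuŋalɔd] and [ɣuŋalɔdu]: an analysis with underlying /d/ and a rule producing [t] in isolation would wrongly predict alternation here too.
So /t/ is underlying, and a rule of intervocalic voicing — voiceless stops become voiced between vowels — gives [d].
Hence 'sun' is /lararɛt/ underlyingly.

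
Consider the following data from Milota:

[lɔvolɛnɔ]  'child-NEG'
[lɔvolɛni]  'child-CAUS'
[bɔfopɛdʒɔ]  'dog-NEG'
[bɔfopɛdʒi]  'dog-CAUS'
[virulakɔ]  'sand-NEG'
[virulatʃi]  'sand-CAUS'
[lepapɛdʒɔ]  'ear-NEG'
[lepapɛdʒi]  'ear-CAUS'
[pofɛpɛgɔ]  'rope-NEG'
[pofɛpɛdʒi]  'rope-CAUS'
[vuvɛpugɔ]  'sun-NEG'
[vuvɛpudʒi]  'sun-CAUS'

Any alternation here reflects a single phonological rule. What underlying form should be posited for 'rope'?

/pofɛpɛg/

The root 'rope' surfaces as [pofɛpɛgɔ] and [pofɛpɛdʒi], with a stem-final [g] ~ [dʒ] alternation.
Compare 'dog', with invariant [dʒ] in [bɔfopɛdʒɔ] and [bɔfopɛdʒi]: an analysis with underlying /dʒ/ and a rule producing [g] before the NEG suffix would wrongly predict alternation here too.
Therefore /g/ is basic and [dʒ] is derived by palatalization before a front vowel (/k/ and /g/ become palato-alveolar [tʃ] and [dʒ] before a front vowel).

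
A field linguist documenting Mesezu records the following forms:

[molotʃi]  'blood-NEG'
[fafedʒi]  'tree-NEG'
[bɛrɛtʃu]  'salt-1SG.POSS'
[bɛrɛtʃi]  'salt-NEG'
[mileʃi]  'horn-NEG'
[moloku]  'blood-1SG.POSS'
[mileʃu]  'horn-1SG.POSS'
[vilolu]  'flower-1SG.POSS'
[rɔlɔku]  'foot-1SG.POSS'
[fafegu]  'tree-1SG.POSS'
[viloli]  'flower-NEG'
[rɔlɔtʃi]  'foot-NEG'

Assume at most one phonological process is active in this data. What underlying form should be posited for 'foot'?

The stem for 'foot' ends in [k] in [rɔlɔku] but [tʃ] in [rɔlɔtʃi].
The stem 'salt' ([bɛrɛtʃu], [bɛrɛtʃi]) shows [tʃ] unchanged in both environments, so [tʃ] cannot be basic with [k] derived before the 1SG.POSS suffix.
The underlying segment must be /k/; /k/ and /g/ become palato-alveolar [tʃ] and [dʒ] before a front vowel, yielding [tʃ] there.

/rɔlɔk/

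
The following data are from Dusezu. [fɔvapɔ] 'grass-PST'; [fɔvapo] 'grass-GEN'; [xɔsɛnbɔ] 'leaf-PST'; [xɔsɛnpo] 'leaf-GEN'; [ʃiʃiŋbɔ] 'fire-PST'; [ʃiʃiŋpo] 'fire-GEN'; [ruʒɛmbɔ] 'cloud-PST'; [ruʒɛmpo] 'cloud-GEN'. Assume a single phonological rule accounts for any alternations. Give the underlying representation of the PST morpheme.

The PST suffix surfaces as [-bɔ] and [-pɔ], depending on the final segment of the stem.
By contrast the GEN suffix keeps its initial [p] throughout — that segment must be underlying.
So the underlying form is /-bɔ/, and voiced stops become voiceless after a vowel.

/-bɔ/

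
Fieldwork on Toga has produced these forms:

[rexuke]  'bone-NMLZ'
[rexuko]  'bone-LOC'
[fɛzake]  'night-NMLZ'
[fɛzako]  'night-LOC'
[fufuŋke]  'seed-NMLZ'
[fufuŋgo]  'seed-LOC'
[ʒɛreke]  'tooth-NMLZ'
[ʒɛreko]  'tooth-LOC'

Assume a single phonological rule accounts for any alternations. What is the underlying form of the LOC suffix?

The LOC morpheme has two allomorphs, [-go] and [-ko].
The NMLZ suffix, which begins with [k], is invariant after every stem; so [k] is not altered by any rule here.
The LOC suffix is therefore /-go/ underlyingly, with post-vocalic devoicing: voiced stops become voiceless after a vowel.

/-go/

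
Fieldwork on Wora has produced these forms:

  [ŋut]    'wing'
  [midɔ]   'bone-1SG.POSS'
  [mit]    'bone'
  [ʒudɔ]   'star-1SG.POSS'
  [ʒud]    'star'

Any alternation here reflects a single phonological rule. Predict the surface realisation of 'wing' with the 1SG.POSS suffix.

[ŋudɔ]

The stem for 'bone' ends in [d] in [midɔ] but [t] in [mit].
But 'star' keeps [d] in both environments ([ʒudɔ], [ʒud]), so there is no rule changing /d/ to [t] in isolation.
Therefore /t/ is basic and [d] is derived by intervocalic voicing (voiceless stops become voiced between vowels).
From [ŋut] the stem 'wing' is /ŋut/; between vowels this yields [ŋudɔ].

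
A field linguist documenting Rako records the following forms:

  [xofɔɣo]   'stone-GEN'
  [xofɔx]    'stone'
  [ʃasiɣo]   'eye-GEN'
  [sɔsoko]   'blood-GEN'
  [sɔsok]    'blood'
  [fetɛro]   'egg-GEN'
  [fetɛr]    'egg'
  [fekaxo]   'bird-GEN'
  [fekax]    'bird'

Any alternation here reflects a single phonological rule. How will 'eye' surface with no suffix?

In [xofɔɣo] and [xofɔx] the final segment of 'stone' alternates: [ɣ] ~ [x].
The stem 'bird' ([fekaxo], [fekax]) shows [x] unchanged in both environments, so [x] cannot be basic with [ɣ] derived before the GEN suffix.
Therefore /ɣ/ is basic and [x] is derived by word-final obstruent devoicing (voiced obstruents become voiceless word-finally).
The one attested form of 'eye', [ʃasiɣo], shows underlying /ʃasiɣ/. Applying the same rule word-finally gives [ʃasix].

[ʃasix]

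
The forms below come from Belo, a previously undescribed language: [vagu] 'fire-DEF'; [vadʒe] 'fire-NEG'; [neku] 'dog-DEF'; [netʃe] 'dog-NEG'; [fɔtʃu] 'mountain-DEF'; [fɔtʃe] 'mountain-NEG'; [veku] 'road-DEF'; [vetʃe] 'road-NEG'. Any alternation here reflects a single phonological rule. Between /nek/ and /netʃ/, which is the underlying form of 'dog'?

/nek/

The stem for 'dog' ends in [k] in [neku] but [tʃ] in [netʃe].
Compare 'mountain', with invariant [tʃ] in [fɔtʃu] and [fɔtʃe]: an analysis with underlying /tʃ/ and a rule producing [k] before the DEF suffix would wrongly predict alternation here too.
The alternation reflects palatalization before a front vowel: /k/ and /g/ become palato-alveolar [tʃ] and [dʒ] before a front vowel. /k/ is underlying.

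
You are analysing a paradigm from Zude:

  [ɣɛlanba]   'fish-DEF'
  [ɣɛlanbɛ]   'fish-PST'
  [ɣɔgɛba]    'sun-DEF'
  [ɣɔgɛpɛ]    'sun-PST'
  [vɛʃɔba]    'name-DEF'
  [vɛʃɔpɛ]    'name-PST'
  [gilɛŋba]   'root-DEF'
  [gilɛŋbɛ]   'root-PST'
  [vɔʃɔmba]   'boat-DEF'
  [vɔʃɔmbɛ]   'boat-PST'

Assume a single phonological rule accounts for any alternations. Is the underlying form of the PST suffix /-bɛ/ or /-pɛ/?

/-pɛ/

The PST morpheme has two allomorphs, [-bɛ] and [-pɛ].
The DEF suffix, which begins with [b], is invariant after every stem; so [b] is not altered by any rule here.
So the underlying form is /-pɛ/, and voiceless stops become voiced after a nasal.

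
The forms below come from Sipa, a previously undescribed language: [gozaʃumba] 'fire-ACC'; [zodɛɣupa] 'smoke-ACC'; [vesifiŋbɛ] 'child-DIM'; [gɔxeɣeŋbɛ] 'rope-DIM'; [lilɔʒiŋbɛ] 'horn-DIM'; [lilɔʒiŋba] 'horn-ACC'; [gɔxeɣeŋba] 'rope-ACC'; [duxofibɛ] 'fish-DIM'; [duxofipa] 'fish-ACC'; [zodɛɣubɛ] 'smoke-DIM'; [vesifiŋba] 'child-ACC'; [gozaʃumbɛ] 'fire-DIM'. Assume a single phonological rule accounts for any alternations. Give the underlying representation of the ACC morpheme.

The ACC morpheme has two allomorphs, [-ba] and [-pa].
The DIM suffix, which begins with [b], is invariant after every stem; so [b] is not altered by any rule here.
So the underlying form is /-pa/, and voiceless stops become voiced after a nasal.

/-pa/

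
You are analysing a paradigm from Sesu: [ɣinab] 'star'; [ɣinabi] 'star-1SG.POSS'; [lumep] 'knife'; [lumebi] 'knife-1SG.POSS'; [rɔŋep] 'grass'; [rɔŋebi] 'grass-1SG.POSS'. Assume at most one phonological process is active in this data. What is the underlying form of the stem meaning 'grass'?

The root 'grass' surfaces as [rɔŋep] and [rɔŋebi], with a stem-final [p] ~ [b] alternation.
Compare 'star', with invariant [b] in [ɣinab] and [ɣinabi]: an analysis with underlying /b/ and a rule producing [p] in isolation would wrongly predict alternation here too.
The alternation reflects intervocalic voicing: voiceless stops become voiced between vowels. /p/ is underlying.

/rɔŋep/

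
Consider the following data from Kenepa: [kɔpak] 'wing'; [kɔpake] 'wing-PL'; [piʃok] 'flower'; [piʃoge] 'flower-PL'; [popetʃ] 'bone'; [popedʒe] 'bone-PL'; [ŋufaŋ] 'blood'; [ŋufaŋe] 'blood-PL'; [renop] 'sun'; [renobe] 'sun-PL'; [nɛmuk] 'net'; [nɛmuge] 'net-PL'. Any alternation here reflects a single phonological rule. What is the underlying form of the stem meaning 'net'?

The root 'net' surfaces as [nɛmuk] and [nɛmuge], with a stem-final [k] ~ [g] alternation.
If /k/ were underlying and a rule turned it into [g] before the PL suffix, 'wing' would also alternate; but it has [k] in both [kɔpak] and [kɔpake].
The alternation reflects word-final obstruent devoicing: voiced obstruents become voiceless word-finally. /g/ is underlying.
So 'net' = /nɛmug/.

/nɛmug/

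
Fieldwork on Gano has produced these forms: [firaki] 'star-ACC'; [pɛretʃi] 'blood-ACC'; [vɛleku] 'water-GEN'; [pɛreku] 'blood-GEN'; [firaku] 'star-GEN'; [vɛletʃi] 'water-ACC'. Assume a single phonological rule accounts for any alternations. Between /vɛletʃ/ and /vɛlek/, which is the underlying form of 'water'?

'water' shows [k] ~ [tʃ] at the end of the stem ([vɛleku] vs [vɛletʃi]).
Compare 'star', with invariant [k] in [firaku] and [firaki]: an analysis with underlying /k/ and a rule producing [tʃ] before the ACC suffix would wrongly predict alternation here too.
The underlying segment must be /tʃ/; palato-alveolar /tʃ/ becomes [k] when no front vowel follows, yielding [k] there.

/vɛletʃ/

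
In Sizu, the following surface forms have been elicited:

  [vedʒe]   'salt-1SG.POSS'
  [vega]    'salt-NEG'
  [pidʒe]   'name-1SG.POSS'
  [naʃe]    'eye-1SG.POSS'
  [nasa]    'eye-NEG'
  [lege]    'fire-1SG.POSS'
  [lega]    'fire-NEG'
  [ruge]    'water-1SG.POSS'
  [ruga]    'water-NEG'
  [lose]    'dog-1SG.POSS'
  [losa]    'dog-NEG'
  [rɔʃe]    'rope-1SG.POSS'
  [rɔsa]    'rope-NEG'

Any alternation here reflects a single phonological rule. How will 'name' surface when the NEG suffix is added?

In [vedʒe] and [vega] the final segment of 'salt' alternates: [dʒ] ~ [g].
Compare 'fire', with invariant [g] in [lege] and [lega]: an analysis with underlying /g/ and a rule producing [dʒ] before the 1SG.POSS suffix would wrongly predict alternation here too.
So /dʒ/ is underlying, and a rule of depalatalization — palato-alveolar /dʒ/ and /ʃ/ become [g] and [s] when no front vowel follows — gives [g].
From [pidʒe] the stem 'name' is /pidʒ/; when no front vowel follows this yields [piga].

[piga]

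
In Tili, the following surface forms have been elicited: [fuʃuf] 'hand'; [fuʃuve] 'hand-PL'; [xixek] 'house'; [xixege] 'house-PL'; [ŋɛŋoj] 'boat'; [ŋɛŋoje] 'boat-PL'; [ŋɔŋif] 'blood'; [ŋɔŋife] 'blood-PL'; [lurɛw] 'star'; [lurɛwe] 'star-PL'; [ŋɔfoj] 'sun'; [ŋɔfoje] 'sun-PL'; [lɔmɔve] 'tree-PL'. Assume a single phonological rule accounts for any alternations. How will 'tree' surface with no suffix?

[lɔmɔf]

In [fuʃuf] and [fuʃuve] the final segment of 'hand' alternates: [f] ~ [v].
If /f/ were underlying and a rule turned it into [v] before the PL suffix, 'blood' would also alternate; but it has [f] in both [ŋɔŋif] and [ŋɔŋife].
Therefore /v/ is basic and [f] is derived by word-final obstruent devoicing (voiced obstruents become voiceless word-finally).
The one attested form of 'tree', [lɔmɔve], shows underlying /lɔmɔv/. Applying the same rule word-finally gives [lɔmɔf].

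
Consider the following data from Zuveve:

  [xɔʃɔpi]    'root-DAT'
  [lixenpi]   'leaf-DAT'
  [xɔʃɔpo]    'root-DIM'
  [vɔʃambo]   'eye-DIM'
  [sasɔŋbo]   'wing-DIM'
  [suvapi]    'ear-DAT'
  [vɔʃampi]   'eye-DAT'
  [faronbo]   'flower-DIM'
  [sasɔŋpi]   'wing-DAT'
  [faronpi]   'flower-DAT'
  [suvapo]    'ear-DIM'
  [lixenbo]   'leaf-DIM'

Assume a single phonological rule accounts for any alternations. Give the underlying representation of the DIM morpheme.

/-bo/

The DIM morpheme has two allomorphs, [-bo] and [-po].
The DAT suffix, which begins with [p], is invariant after every stem; so [p] is not altered by any rule here.
The DIM suffix is therefore /-bo/ underlyingly, with post-vocalic devoicing: voiced stops become voiceless after a vowel.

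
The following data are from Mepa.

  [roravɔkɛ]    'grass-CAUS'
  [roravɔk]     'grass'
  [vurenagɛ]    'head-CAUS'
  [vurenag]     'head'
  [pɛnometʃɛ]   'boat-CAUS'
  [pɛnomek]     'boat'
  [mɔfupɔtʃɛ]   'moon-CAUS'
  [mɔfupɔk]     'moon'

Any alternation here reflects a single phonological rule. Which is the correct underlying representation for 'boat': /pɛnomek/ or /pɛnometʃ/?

'boat' shows [tʃ] ~ [k] at the end of the stem ([pɛnometʃɛ] vs [pɛnomek]).
If /k/ were underlying and a rule turned it into [tʃ] before the CAUS suffix, 'grass' would also alternate; but it has [k] in both [roravɔkɛ] and [roravɔk].
The underlying segment must be /tʃ/; palato-alveolar /tʃ/ becomes [k] when no front vowel follows, yielding [k] there.

/pɛnometʃ/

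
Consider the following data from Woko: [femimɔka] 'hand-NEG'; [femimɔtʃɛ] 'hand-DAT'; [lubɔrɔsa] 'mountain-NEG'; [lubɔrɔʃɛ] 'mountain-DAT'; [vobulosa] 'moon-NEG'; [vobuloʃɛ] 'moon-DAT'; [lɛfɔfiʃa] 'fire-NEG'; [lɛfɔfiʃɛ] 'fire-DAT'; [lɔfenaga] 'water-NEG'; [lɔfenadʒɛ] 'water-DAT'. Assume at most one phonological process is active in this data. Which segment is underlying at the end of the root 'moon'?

In [vobulosa] and [vobuloʃɛ] the final segment of 'moon' alternates: [s] ~ [ʃ].
The stem 'fire' ([lɛfɔfiʃa], [lɛfɔfiʃɛ]) shows [ʃ] unchanged in both environments, so [ʃ] cannot be basic with [s] derived before the NEG suffix.
So /s/ is underlying, and a rule of palatalization before a front vowel — /k/, /g/ and /s/ become palato-alveolar [tʃ], [dʒ] and [ʃ] before a front vowel — gives [ʃ].

/s/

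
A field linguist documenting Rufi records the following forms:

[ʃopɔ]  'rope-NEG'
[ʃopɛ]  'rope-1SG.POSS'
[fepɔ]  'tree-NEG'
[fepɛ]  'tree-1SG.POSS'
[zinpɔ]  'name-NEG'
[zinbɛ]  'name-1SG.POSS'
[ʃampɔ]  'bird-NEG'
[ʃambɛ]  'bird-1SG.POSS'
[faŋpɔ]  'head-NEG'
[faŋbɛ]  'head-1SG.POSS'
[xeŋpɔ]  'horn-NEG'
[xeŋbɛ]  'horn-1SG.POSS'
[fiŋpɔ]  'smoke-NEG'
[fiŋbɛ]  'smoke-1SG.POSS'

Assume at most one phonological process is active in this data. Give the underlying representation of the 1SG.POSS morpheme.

/-bɛ/

The 1SG.POSS suffix surfaces as [-bɛ] and [-pɛ], depending on the final segment of the stem.
By contrast the NEG suffix keeps its initial [p] throughout — that segment must be underlying.
So the underlying form is /-bɛ/, and voiced stops become voiceless after a vowel.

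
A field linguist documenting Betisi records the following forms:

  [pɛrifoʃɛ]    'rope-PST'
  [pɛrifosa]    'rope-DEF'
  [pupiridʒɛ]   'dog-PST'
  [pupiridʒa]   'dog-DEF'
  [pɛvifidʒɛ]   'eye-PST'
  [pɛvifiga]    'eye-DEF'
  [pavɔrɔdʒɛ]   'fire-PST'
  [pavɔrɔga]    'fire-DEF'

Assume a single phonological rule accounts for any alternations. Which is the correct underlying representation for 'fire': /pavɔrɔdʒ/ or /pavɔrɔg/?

The root 'fire' surfaces as [pavɔrɔdʒɛ] and [pavɔrɔga], with a stem-final [dʒ] ~ [g] alternation.
The stem 'dog' ([pupiridʒɛ], [pupiridʒa]) shows [dʒ] unchanged in both environments, so [dʒ] cannot be basic with [g] derived before the DEF suffix.
The alternation reflects palatalization before a front vowel: /g/ and /s/ become palato-alveolar [dʒ] and [ʃ] before a front vowel. /g/ is underlying.

/pavɔrɔg/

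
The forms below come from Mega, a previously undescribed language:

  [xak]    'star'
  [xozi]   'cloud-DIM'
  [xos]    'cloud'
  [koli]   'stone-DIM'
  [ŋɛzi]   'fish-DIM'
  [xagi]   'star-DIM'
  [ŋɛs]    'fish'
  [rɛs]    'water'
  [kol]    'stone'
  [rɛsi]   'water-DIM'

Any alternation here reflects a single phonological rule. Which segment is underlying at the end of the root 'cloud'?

The root 'cloud' surfaces as [xozi] and [xos], with a stem-final [z] ~ [s] alternation.
If /s/ were underlying and a rule turned it into [z] before the DIM suffix, 'water' would also alternate; but it has [s] in both [rɛsi] and [rɛs].
So /z/ is underlying, and a rule of word-final obstruent devoicing — voiced obstruents become voiceless word-finally — gives [s].

/z/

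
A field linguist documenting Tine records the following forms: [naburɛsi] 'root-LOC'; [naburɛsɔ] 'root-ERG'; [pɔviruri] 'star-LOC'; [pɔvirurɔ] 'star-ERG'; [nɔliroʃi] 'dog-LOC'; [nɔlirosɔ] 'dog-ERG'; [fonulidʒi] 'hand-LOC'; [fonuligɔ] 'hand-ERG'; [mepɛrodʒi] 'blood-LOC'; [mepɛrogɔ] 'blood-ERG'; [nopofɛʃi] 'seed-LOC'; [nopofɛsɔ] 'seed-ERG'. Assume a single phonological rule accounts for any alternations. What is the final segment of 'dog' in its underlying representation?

In [nɔliroʃi] and [nɔlirosɔ] the final segment of 'dog' alternates: [ʃ] ~ [s].
If /s/ were underlying and a rule turned it into [ʃ] before the LOC suffix, 'root' would also alternate; but it has [s] in both [naburɛsi] and [naburɛsɔ].
So /ʃ/ is underlying, and a rule of depalatalization — palato-alveolar /dʒ/ and /ʃ/ become [g] and [s] when no front vowel follows — gives [s].

/ʃ/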